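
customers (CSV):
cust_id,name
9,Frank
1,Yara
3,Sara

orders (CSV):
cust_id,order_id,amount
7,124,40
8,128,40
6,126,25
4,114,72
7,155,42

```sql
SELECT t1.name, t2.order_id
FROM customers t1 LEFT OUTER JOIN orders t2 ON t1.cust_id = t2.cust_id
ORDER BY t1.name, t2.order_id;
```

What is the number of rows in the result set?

LEFT JOIN keeps every row from `customers`; unmatched rows get NULL for `orders`'s columns.
Matching on t1.cust_id = t2.cust_id.
- t1[0] cust_id=9 → no match; kept with NULLs on the t2 side.
- t1[1] cust_id=1 → no match; kept with NULLs on the t2 side.
- t1[2] cust_id=3 → no match; kept with NULLs on the t2 side.
Total: 0 matched + 3 padded = 3 rows.

3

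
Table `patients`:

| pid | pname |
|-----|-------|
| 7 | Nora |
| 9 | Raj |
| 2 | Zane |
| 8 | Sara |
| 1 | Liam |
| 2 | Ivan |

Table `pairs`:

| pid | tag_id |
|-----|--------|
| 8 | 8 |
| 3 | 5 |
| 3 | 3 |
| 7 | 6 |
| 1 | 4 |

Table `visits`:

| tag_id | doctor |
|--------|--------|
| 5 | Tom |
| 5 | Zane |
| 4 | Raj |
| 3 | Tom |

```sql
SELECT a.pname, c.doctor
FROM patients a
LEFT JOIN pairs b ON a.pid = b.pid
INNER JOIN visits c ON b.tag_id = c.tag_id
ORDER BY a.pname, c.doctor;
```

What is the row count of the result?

Joins associate left-to-right: patients LEFT JOIN pairs on pid gives 6 intermediate row(s).
Then INNER JOIN `visits c` on tag_id: keep only rows whose b.tag_id appears in c.
Result: 1 row(s).

1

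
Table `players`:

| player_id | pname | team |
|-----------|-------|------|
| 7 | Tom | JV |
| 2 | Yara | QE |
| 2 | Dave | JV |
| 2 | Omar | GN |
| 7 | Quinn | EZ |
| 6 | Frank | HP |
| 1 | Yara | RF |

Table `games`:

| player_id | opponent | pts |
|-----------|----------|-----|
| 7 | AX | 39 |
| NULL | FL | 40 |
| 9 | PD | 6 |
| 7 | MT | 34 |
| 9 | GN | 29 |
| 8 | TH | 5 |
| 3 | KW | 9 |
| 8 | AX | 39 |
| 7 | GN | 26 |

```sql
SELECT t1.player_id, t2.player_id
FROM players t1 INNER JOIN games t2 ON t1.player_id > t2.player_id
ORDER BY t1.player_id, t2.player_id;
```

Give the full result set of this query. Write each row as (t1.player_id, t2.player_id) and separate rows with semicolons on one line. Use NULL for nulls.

INNER JOIN keeps only pairs where the ON condition holds.
Matching on t1.player_id > t2.player_id. A NULL in a compared column never satisfies the condition.
- t1[0] player_id=7 → 1 match(es) in t2 → 1 row(s).
- t1[1] player_id=2 → no match; dropped.
- t1[2] player_id=2 → no match; dropped.
- t1[3] player_id=2 → no match; dropped.
- t1[4] player_id=7 → 1 match(es) in t2 → 1 row(s).
- t1[5] player_id=6 → 1 match(es) in t2 → 1 row(s).
- t1[6] player_id=1 → no match; dropped.
After projecting and ordering:
t1.player_id | t2.player_id
6 | 3
7 | 3
7 | 3

(6, 3); (7, 3); (7, 3)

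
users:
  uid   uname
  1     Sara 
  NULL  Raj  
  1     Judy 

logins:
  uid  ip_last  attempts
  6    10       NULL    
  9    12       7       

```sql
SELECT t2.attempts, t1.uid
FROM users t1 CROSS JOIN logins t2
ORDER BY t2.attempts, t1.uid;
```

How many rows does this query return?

6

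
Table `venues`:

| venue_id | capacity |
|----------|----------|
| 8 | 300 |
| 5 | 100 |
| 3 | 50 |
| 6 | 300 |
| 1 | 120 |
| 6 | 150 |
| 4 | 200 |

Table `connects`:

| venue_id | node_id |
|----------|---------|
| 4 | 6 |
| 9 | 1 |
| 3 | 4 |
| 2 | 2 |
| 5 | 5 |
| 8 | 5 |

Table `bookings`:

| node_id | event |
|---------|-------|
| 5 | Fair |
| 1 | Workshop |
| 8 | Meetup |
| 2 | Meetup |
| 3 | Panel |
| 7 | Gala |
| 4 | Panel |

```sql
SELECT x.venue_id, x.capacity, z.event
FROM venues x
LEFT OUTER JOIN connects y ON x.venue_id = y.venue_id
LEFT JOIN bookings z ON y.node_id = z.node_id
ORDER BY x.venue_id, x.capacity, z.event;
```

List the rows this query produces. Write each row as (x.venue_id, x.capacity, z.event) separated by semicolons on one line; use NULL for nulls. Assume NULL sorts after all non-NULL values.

(1, 120, NULL); (3, 50, Panel); (4, 200, NULL); (5, 100, Fair); (6, 150, NULL); (6, 300, NULL); (8, 300, Fair)

Evaluate left to right. First `venues x LEFT JOIN connects y` on venue_id: 7 row(s).
Then LEFT JOIN `bookings z` on node_id: each of those 7 rows is kept; rows whose y.node_id has no match in z get NULL for z's columns.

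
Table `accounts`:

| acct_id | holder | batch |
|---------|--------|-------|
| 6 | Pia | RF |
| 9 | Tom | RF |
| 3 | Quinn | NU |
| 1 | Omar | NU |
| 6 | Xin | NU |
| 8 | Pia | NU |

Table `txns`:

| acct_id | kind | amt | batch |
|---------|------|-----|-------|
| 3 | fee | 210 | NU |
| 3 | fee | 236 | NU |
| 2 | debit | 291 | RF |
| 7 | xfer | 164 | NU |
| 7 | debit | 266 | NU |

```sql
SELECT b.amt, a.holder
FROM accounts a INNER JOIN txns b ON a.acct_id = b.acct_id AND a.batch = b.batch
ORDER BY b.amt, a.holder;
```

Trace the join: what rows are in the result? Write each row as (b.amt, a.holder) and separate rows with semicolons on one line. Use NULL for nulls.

(210, Quinn); (236, Quinn)

INNER JOIN keeps only pairs where the ON condition holds.
Matching on a.acct_id = b.acct_id AND a.batch = b.batch.
Matched pairs: 2.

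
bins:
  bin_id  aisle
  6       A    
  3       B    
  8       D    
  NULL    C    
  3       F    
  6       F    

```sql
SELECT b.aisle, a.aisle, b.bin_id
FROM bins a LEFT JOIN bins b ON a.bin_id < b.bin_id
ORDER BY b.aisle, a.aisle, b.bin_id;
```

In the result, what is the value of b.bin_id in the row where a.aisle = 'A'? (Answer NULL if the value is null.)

8

LEFT JOIN keeps every row from `bins a`; unmatched rows get NULL for `bins b`'s columns.
Matching on a.bin_id < b.bin_id. A NULL in a compared column never satisfies the condition.
- a (bin_id=6) pairs with 1 row(s) of b.
- a (bin_id=3) pairs with 3 row(s) of b.
- a (bin_id=8) has no partner → padded with NULL.
- a (bin_id=NULL) has no partner → padded with NULL.
- a (bin_id=3) pairs with 3 row(s) of b.
- a (bin_id=6) pairs with 1 row(s) of b.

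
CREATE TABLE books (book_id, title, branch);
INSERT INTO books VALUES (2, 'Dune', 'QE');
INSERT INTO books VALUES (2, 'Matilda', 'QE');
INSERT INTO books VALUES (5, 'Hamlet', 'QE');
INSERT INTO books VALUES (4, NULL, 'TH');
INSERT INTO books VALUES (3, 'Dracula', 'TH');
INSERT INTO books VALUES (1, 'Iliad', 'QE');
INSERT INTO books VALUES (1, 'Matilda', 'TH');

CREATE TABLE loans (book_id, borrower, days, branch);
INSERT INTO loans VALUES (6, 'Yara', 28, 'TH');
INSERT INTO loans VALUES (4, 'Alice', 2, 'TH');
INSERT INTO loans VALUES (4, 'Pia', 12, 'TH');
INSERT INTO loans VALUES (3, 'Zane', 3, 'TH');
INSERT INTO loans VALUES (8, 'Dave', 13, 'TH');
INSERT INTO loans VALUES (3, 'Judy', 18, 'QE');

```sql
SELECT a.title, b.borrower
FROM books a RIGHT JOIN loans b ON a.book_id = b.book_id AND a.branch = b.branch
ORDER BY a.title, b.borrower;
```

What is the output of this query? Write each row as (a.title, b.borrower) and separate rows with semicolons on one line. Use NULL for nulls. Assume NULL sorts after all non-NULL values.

(Dracula, Zane); (NULL, Alice); (NULL, Dave); (NULL, Judy); (NULL, Pia); (NULL, Yara)

RIGHT JOIN keeps every row from `loans`; unmatched rows get NULL for `books`'s columns.
Matching on a.book_id = b.book_id AND a.branch = b.branch.
Matched pairs: 3; unmatched b rows kept: 3.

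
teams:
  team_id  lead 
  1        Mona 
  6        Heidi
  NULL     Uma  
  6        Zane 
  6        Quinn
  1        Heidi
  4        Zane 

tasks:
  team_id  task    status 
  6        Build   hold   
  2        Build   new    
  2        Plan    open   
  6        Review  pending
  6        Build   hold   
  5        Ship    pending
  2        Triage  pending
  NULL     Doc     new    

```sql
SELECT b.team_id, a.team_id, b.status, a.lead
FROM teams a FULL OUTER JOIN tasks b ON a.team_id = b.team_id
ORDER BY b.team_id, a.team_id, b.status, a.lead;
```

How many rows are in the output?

18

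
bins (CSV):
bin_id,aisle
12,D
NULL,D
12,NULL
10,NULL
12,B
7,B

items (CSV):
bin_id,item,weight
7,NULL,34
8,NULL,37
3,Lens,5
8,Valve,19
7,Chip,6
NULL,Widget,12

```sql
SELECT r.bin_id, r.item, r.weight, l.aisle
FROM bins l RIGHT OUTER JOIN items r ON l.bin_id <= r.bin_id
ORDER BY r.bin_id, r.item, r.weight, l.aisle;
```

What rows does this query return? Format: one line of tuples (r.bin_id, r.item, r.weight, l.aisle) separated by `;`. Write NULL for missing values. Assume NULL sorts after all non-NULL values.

RIGHT JOIN keeps every row from `items`; unmatched rows get NULL for `bins`'s columns.
Matching on l.bin_id <= r.bin_id. A NULL in a compared column never satisfies the condition.
- l (bin_id=12) has no partner in r.
- l (bin_id=NULL) has no partner in r.
- l (bin_id=12) has no partner in r.
- l (bin_id=10) has no partner in r.
- l (bin_id=12) has no partner in r.
- l (bin_id=7) pairs with 4 row(s) of r.
- 2 row(s) from r found no l partner → padded with NULL.
After projecting and ordering:
r.bin_id | r.item | r.weight | l.aisle
3 | Lens | 5 | NULL
7 | Chip | 6 | B
7 | NULL | 34 | B
8 | Valve | 19 | B
8 | NULL | 37 | B
NULL | Widget | 12 | NULL

(3, Lens, 5, NULL); (7, Chip, 6, B); (7, NULL, 34, B); (8, Valve, 19, B); (8, NULL, 37, B); (NULL, Widget, 12, NULL)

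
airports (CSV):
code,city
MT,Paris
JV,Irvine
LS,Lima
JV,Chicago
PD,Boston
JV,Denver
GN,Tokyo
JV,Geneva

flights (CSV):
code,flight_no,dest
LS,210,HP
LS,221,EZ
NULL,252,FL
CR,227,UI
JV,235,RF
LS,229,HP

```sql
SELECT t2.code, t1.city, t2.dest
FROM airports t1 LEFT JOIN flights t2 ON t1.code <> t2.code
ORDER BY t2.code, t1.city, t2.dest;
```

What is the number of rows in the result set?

33

LEFT JOIN keeps every row from `airports`; unmatched rows get NULL for `flights`'s columns.
Matching on t1.code <> t2.code. A NULL in a compared column never satisfies the condition.
Matched pairs: 33; unmatched t1 rows kept: 0.
Total: 33 rows.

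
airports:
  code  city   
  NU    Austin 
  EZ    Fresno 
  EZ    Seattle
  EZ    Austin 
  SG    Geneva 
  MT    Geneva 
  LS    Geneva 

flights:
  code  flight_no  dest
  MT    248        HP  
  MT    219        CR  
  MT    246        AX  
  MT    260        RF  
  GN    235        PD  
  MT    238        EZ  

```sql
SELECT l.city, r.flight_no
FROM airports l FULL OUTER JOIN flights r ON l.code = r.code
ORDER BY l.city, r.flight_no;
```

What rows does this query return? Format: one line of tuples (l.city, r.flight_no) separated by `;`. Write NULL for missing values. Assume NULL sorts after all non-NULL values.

(Austin, NULL); (Austin, NULL); (Fresno, NULL); (Geneva, 219); (Geneva, 238); (Geneva, 246); (Geneva, 248); (Geneva, 260); (Geneva, NULL); (Geneva, NULL); (Seattle, NULL); (NULL, 235)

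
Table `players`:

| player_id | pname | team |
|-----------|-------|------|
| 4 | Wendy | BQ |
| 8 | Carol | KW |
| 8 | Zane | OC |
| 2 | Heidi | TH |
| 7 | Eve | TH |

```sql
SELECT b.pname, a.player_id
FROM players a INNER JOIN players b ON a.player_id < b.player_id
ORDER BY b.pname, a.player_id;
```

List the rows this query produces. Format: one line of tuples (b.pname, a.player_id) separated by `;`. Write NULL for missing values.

INNER JOIN keeps only pairs where the ON condition holds.
Matching on a.player_id < b.player_id.
- a[0] player_id=4 → 3 match(es) in b → 3 row(s).
- a[1] player_id=8 → no match; dropped.
- a[2] player_id=8 → no match; dropped.
- a[3] player_id=2 → 4 match(es) in b → 4 row(s).
- a[4] player_id=7 → 2 match(es) in b → 2 row(s).
After projecting and ordering:
b.pname | a.player_id
Carol | 2
Carol | 4
Carol | 7
Eve | 2
Eve | 4
Wendy | 2
Zane | 2
Zane | 4
Zane | 7

(Carol, 2); (Carol, 4); (Carol, 7); (Eve, 2); (Eve, 4); (Wendy, 2); (Zane, 2); (Zane, 4); (Zane, 7)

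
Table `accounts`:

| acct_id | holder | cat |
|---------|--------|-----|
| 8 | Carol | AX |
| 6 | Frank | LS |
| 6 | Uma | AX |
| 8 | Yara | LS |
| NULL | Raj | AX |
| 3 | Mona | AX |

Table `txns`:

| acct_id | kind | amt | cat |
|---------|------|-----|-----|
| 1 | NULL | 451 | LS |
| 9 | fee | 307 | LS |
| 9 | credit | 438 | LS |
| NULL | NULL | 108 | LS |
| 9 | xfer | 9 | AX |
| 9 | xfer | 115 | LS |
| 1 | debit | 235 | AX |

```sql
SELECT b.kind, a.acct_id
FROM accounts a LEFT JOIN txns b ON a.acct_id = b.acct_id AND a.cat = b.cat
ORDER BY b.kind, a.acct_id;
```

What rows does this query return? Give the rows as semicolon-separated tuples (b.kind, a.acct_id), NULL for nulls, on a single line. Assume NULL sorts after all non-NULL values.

LEFT JOIN keeps every row from `accounts`; unmatched rows get NULL for `txns`'s columns.
Matching on a.acct_id = b.acct_id AND a.cat = b.cat. A NULL in a compared column never satisfies the condition.
Matched pairs: 0; unmatched a rows kept: 6.

(NULL, 3); (NULL, 6); (NULL, 6); (NULL, 8); (NULL, 8); (NULL, NULL)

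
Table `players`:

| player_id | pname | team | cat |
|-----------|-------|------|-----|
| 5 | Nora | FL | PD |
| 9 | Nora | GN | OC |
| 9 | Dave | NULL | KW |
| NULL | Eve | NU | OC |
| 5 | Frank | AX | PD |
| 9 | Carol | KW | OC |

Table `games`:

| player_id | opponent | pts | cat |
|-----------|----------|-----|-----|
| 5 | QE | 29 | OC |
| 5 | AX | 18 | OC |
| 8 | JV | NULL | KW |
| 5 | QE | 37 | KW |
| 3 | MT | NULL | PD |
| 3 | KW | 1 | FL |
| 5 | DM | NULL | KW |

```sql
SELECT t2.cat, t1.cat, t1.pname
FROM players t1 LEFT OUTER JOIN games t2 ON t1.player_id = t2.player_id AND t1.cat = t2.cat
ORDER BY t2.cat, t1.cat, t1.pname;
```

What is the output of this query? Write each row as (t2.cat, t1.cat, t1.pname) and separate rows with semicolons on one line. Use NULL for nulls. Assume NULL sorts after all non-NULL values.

(NULL, KW, Dave); (NULL, OC, Carol); (NULL, OC, Eve); (NULL, OC, Nora); (NULL, PD, Frank); (NULL, PD, Nora)

LEFT JOIN keeps every row from `players`; unmatched rows get NULL for `games`'s columns.
Matching on t1.player_id = t2.player_id AND t1.cat = t2.cat. A NULL in a compared column never satisfies the condition.
Matched pairs: 0; unmatched t1 rows kept: 6.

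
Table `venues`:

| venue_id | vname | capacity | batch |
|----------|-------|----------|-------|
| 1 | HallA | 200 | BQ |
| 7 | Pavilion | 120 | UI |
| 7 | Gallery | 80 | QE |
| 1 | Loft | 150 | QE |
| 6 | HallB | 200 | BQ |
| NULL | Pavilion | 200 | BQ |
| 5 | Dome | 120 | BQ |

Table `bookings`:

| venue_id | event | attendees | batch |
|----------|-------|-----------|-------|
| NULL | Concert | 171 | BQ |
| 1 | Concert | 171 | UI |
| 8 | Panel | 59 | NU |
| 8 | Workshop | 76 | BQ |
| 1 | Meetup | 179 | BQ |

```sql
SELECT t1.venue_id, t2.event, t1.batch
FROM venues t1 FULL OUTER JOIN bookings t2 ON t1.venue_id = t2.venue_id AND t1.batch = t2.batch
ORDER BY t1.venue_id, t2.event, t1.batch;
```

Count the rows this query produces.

FULL OUTER JOIN keeps every row from both sides; unmatched rows get NULL for the other side's columns.
Matching on t1.venue_id = t2.venue_id AND t1.batch = t2.batch. A NULL in a compared column never satisfies the condition.
- t1 (venue_id=1, batch=BQ) pairs with 1 row(s) of t2.
- t1 (venue_id=7, batch=UI) has no partner → padded with NULL.
- t1 (venue_id=7, batch=QE) has no partner → padded with NULL.
- t1 (venue_id=1, batch=QE) has no partner → padded with NULL.
- t1 (venue_id=6, batch=BQ) has no partner → padded with NULL.
- t1 (venue_id=NULL, batch=BQ) has no partner → padded with NULL.
- t1 (venue_id=5, batch=BQ) has no partner → padded with NULL.
- 4 t2 row(s) had no t1 match → kept, t1 columns NULL.
Total: 1 matched + 10 padded = 11 rows.

11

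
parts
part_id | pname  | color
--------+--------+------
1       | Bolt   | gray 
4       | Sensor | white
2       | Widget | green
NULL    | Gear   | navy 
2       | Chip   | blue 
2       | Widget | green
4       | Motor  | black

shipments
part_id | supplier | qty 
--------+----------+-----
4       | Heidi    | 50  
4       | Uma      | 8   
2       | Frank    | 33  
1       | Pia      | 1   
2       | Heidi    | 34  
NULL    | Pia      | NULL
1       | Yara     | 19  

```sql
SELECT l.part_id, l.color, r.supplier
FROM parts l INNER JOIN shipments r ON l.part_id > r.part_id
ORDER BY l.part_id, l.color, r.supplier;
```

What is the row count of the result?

INNER JOIN keeps only pairs where the ON condition holds.
Matching on l.part_id > r.part_id. A NULL in a compared column never satisfies the condition.
Matched pairs: 14.
Total: 14 rows.

14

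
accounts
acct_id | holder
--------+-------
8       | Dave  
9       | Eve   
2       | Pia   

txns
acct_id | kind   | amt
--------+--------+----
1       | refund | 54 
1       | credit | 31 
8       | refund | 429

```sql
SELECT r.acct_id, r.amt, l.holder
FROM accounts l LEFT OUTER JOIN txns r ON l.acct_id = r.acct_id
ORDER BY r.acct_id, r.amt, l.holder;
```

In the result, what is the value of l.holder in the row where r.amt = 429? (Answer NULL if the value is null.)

LEFT JOIN keeps every row from `accounts`; unmatched rows get NULL for `txns`'s columns.
Matching on l.acct_id = r.acct_id.
Matched pairs: 1; unmatched l rows kept: 2.

Dave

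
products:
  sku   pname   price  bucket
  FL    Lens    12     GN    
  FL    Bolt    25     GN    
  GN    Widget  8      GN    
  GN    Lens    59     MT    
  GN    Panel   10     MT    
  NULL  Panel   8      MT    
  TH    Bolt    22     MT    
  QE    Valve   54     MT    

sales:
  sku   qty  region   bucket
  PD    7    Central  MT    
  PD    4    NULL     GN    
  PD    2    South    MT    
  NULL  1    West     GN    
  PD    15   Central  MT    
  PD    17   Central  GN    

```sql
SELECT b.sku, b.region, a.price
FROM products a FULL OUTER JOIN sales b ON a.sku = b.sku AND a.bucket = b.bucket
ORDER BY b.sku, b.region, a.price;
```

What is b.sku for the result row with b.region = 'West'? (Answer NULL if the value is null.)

NULL

FULL OUTER JOIN keeps every row from both sides; unmatched rows get NULL for the other side's columns.
Matching on a.sku = b.sku AND a.bucket = b.bucket. A NULL in a compared column never satisfies the condition.
- a[0] sku=FL, bucket=GN → no match; kept with NULLs on the b side.
- a[1] sku=FL, bucket=GN → no match; kept with NULLs on the b side.
- a[2] sku=GN, bucket=GN → no match; kept with NULLs on the b side.
- a[3] sku=GN, bucket=MT → no match; kept with NULLs on the b side.
- a[4] sku=GN, bucket=MT → no match; kept with NULLs on the b side.
- a[5] sku=NULL, bucket=MT → no match; kept with NULLs on the b side.
- a[6] sku=TH, bucket=MT → no match; kept with NULLs on the b side.
- a[7] sku=QE, bucket=MT → no match; kept with NULLs on the b side.
- 6 b row(s) had no a match → kept, a columns NULL.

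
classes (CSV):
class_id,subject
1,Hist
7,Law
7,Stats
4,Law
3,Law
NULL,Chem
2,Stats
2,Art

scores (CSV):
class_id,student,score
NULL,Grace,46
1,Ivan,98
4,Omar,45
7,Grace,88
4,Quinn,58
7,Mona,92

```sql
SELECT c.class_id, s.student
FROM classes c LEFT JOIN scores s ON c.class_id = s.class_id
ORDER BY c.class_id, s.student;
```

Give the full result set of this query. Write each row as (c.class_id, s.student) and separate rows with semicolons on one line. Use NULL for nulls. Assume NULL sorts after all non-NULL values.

(1, Ivan); (2, NULL); (2, NULL); (3, NULL); (4, Omar); (4, Quinn); (7, Grace); (7, Grace); (7, Mona); (7, Mona); (NULL, NULL)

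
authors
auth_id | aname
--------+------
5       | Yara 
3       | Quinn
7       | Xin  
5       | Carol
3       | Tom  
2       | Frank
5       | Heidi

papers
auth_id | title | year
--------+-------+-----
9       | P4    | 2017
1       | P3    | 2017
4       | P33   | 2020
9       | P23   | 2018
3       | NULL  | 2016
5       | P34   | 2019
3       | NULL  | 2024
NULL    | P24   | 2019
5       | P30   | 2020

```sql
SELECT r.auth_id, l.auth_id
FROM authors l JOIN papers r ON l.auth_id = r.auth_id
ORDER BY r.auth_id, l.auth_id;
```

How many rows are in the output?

INNER JOIN keeps only pairs where the ON condition holds.
Matching on l.auth_id = r.auth_id. A NULL in a compared column never satisfies the condition.
Matched pairs: 10.
Total: 10 rows.

10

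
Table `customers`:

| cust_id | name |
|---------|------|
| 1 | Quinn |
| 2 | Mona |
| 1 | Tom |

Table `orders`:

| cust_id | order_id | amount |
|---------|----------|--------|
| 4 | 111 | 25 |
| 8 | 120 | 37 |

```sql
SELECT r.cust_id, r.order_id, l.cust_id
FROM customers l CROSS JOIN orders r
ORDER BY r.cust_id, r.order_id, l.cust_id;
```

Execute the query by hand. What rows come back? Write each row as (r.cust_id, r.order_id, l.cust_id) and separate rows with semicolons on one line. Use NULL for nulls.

CROSS JOIN pairs every row of `customers` with every row of `orders`: 3 × 2 = 6 rows.
After projecting and ordering:
r.cust_id | r.order_id | l.cust_id
4 | 111 | 1
4 | 111 | 1
4 | 111 | 2
8 | 120 | 1
8 | 120 | 1
8 | 120 | 2

(4, 111, 1); (4, 111, 1); (4, 111, 2); (8, 120, 1); (8, 120, 1); (8, 120, 2)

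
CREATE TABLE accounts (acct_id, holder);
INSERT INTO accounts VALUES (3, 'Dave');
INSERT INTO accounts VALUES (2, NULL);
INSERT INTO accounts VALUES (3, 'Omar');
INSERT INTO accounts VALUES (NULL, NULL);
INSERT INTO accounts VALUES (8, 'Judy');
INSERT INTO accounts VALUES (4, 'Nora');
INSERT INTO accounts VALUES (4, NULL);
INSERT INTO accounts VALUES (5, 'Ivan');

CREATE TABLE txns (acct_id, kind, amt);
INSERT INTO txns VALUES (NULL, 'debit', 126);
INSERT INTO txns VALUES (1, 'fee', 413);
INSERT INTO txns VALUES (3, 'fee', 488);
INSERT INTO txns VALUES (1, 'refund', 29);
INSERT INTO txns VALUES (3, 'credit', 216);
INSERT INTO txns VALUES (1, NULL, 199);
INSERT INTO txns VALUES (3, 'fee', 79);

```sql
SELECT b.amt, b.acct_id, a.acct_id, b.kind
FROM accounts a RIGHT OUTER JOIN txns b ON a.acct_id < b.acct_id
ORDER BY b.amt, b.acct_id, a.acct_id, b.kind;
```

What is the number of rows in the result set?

RIGHT JOIN keeps every row from `txns`; unmatched rows get NULL for `accounts`'s columns.
Matching on a.acct_id < b.acct_id. A NULL in a compared column never satisfies the condition.
- a (acct_id=3) has no partner in b.
- a (acct_id=2) pairs with 3 row(s) of b.
- a (acct_id=3) has no partner in b.
- a (acct_id=NULL) has no partner in b.
- a (acct_id=8) has no partner in b.
- a (acct_id=4) has no partner in b.
- a (acct_id=4) has no partner in b.
- a (acct_id=5) has no partner in b.
- 4 b row(s) had no a match → kept, a columns NULL.
Total: 3 matched + 4 padded = 7 rows.

7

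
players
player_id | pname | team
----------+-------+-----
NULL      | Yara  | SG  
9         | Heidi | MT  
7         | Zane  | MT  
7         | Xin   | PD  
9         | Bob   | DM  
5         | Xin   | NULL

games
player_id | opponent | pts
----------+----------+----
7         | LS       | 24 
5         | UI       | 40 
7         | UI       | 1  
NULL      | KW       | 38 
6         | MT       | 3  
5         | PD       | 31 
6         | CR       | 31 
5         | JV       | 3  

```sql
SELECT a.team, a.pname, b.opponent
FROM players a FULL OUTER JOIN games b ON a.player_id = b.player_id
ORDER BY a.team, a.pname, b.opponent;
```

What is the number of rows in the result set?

13

FULL OUTER JOIN keeps every row from both sides; unmatched rows get NULL for the other side's columns.
Matching on a.player_id = b.player_id. A NULL in a compared column never satisfies the condition.
- a[0] player_id=NULL → no match; kept with NULLs on the b side.
- a[1] player_id=9 → no match; kept with NULLs on the b side.
- a[2] player_id=7 → 2 match(es) in b → 2 row(s).
- a[3] player_id=7 → 2 match(es) in b → 2 row(s).
- a[4] player_id=9 → no match; kept with NULLs on the b side.
- a[5] player_id=5 → 3 match(es) in b → 3 row(s).
- 3 row(s) from b found no a partner → padded with NULL.
Total: 7 matched + 6 padded = 13 rows.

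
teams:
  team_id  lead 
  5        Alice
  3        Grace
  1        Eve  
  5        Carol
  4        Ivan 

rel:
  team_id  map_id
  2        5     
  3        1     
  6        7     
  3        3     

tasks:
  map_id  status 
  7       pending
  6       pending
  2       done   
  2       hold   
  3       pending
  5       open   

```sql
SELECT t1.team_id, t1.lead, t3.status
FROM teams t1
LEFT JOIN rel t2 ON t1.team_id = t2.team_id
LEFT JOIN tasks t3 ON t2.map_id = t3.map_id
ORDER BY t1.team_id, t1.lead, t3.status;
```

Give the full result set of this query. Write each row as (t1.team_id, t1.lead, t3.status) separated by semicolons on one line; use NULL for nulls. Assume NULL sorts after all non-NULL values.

Evaluate left to right. First `teams t1 LEFT JOIN rel t2` on team_id: 6 row(s).
Then LEFT JOIN `tasks t3` on map_id: each of those 6 rows is kept; rows whose t2.map_id has no match in t3 get NULL for t3's columns.

(1, Eve, NULL); (3, Grace, pending); (3, Grace, NULL); (4, Ivan, NULL); (5, Alice, NULL); (5, Carol, NULL)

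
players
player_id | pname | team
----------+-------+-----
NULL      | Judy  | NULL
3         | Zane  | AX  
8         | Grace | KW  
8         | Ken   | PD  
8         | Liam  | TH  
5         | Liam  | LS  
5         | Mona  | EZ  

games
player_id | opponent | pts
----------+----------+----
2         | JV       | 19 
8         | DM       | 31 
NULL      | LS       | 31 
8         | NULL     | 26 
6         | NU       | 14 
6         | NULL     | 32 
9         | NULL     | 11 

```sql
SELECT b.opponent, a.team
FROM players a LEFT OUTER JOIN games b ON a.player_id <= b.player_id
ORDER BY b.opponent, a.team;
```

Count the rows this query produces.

25

LEFT JOIN keeps every row from `players`; unmatched rows get NULL for `games`'s columns.
Matching on a.player_id <= b.player_id. A NULL in a compared column never satisfies the condition.
Matched pairs: 24; unmatched a rows kept: 1.
Total: 24 matched + 1 padded = 25 rows.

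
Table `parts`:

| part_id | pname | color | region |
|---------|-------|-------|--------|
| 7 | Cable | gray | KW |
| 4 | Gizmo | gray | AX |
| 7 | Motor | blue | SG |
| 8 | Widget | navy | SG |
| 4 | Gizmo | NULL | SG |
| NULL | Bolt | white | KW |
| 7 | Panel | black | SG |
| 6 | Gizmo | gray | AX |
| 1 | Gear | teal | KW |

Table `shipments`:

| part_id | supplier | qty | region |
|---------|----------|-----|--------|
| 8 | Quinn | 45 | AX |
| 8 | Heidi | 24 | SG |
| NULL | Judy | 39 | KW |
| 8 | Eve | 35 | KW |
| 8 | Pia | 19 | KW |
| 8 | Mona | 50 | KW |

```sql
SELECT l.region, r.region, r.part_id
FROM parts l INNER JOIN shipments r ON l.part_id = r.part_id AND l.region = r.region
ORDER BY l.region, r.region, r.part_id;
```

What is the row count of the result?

INNER JOIN keeps only pairs where the ON condition holds.
Matching on l.part_id = r.part_id AND l.region = r.region. A NULL in a compared column never satisfies the condition.
- part_id=7, region=KW: no matching r row, dropped.
- part_id=4, region=AX: no matching r row, dropped.
- part_id=7, region=SG: no matching r row, dropped.
- part_id=8, region=SG: 1 matching r row(s), so 1 row(s) emitted.
- part_id=4, region=SG: no matching r row, dropped.
- part_id=NULL, region=KW: no matching r row, dropped.
- part_id=7, region=SG: no matching r row, dropped.
- part_id=6, region=AX: no matching r row, dropped.
- part_id=1, region=KW: no matching r row, dropped.
Total: 1 rows.

1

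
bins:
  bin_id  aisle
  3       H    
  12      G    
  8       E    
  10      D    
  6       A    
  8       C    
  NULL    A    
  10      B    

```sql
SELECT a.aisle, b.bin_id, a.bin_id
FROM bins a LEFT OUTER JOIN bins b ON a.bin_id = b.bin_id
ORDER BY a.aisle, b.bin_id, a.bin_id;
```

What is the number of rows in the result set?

12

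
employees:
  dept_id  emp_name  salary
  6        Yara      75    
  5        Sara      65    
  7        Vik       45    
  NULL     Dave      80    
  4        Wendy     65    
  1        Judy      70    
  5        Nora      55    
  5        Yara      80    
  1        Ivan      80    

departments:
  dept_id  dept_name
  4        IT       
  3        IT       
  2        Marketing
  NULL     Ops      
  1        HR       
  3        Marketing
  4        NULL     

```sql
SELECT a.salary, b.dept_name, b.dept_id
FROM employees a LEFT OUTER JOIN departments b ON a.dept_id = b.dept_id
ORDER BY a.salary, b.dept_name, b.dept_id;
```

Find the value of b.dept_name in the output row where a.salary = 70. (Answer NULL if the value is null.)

HR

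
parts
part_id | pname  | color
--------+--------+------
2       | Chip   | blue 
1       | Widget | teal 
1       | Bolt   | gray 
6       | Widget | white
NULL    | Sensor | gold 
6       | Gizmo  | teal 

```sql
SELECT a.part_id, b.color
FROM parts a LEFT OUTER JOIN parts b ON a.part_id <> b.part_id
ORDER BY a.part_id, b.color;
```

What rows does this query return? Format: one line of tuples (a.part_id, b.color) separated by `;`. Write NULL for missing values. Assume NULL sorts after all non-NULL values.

(1, blue); (1, blue); (1, teal); (1, teal); (1, white); (1, white); (2, gray); (2, teal); (2, teal); (2, white); (6, blue); (6, blue); (6, gray); (6, gray); (6, teal); (6, teal); (NULL, NULL)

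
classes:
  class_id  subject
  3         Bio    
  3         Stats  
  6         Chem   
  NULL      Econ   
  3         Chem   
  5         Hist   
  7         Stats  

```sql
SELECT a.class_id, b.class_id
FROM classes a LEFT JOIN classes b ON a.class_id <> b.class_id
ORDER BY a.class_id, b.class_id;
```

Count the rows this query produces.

LEFT JOIN keeps every row from `classes a`; unmatched rows get NULL for `classes b`'s columns.
Matching on a.class_id <> b.class_id. A NULL in a compared column never satisfies the condition.
Matched pairs: 24; unmatched a rows kept: 1.
Total: 24 matched + 1 padded = 25 rows.

25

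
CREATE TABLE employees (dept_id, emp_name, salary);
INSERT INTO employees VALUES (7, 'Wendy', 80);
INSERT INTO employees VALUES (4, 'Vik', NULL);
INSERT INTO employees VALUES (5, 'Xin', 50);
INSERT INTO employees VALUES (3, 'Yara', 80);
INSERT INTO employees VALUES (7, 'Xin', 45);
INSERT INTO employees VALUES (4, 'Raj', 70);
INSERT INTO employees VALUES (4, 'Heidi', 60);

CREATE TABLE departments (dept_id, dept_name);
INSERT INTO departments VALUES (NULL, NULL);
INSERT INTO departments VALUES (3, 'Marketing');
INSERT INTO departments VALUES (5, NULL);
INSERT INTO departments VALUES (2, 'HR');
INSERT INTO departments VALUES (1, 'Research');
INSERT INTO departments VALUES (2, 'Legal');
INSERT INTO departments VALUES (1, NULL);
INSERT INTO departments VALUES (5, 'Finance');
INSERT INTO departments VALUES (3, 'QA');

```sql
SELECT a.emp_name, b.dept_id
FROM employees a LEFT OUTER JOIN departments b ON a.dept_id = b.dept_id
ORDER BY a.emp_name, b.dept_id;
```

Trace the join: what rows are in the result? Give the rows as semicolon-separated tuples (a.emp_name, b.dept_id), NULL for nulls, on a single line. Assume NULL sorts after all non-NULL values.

LEFT JOIN keeps every row from `employees`; unmatched rows get NULL for `departments`'s columns.
Matching on a.dept_id = b.dept_id. A NULL in a compared column never satisfies the condition.
- a[0] dept_id=7 → no match; kept with NULLs on the b side.
- a[1] dept_id=4 → no match; kept with NULLs on the b side.
- a[2] dept_id=5 → 2 match(es) in b → 2 row(s).
- a[3] dept_id=3 → 2 match(es) in b → 2 row(s).
- a[4] dept_id=7 → no match; kept with NULLs on the b side.
- a[5] dept_id=4 → no match; kept with NULLs on the b side.
- a[6] dept_id=4 → no match; kept with NULLs on the b side.
After projecting and ordering:
a.emp_name | b.dept_id
Heidi | NULL
Raj | NULL
Vik | NULL
Wendy | NULL
Xin | 5
Xin | 5
Xin | NULL
Yara | 3
Yara | 3

(Heidi, NULL); (Raj, NULL); (Vik, NULL); (Wendy, NULL); (Xin, 5); (Xin, 5); (Xin, NULL); (Yara, 3); (Yara, 3)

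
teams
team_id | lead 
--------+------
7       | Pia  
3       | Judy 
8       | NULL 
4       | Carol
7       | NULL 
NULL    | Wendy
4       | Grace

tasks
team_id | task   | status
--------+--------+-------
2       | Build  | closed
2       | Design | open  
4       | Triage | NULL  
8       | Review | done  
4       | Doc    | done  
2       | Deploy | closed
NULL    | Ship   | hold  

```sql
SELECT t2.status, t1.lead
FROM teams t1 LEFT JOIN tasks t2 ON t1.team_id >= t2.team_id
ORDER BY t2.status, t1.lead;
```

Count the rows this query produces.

LEFT JOIN keeps every row from `teams`; unmatched rows get NULL for `tasks`'s columns.
Matching on t1.team_id >= t2.team_id. A NULL in a compared column never satisfies the condition.
Matched pairs: 29; unmatched t1 rows kept: 1.
Total: 29 matched + 1 padded = 30 rows.

30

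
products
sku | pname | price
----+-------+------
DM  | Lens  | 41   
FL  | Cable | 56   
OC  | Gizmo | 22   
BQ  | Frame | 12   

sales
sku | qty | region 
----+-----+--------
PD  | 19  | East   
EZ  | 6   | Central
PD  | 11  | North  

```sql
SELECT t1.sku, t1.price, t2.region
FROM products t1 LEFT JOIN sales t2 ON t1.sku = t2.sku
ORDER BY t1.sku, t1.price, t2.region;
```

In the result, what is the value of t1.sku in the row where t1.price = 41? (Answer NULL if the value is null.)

LEFT JOIN keeps every row from `products`; unmatched rows get NULL for `sales`'s columns.
Matching on t1.sku = t2.sku.
Matched pairs: 0; unmatched t1 rows kept: 4.

DM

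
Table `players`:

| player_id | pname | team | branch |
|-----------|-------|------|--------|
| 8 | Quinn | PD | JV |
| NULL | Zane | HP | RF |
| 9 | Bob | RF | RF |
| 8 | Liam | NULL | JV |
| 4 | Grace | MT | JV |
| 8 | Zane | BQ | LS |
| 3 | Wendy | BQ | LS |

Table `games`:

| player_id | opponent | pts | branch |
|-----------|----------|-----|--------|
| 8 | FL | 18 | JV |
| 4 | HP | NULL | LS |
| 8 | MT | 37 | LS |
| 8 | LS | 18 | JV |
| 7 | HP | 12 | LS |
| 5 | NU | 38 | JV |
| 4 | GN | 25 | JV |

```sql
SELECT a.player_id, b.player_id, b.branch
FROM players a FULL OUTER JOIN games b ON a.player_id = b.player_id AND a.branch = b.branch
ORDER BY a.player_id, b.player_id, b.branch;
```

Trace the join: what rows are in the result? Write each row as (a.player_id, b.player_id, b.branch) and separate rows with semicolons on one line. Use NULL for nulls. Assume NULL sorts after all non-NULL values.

FULL OUTER JOIN keeps every row from both sides; unmatched rows get NULL for the other side's columns.
Matching on a.player_id = b.player_id AND a.branch = b.branch. A NULL in a compared column never satisfies the condition.
- player_id=8, branch=JV: 2 matching b row(s), so 2 row(s) emitted.
- player_id=NULL, branch=RF: no b row matches, row kept with b columns NULL.
- player_id=9, branch=RF: no b row matches, row kept with b columns NULL.
- player_id=8, branch=JV: 2 matching b row(s), so 2 row(s) emitted.
- player_id=4, branch=JV: 1 matching b row(s), so 1 row(s) emitted.
- player_id=8, branch=LS: 1 matching b row(s), so 1 row(s) emitted.
- player_id=3, branch=LS: no b row matches, row kept with b columns NULL.
- 3 row(s) from b found no a partner → padded with NULL.

(3, NULL, NULL); (4, 4, JV); (8, 8, JV); (8, 8, JV); (8, 8, JV); (8, 8, JV); (8, 8, LS); (9, NULL, NULL); (NULL, 4, LS); (NULL, 5, JV); (NULL, 7, LS); (NULL, NULL, NULL)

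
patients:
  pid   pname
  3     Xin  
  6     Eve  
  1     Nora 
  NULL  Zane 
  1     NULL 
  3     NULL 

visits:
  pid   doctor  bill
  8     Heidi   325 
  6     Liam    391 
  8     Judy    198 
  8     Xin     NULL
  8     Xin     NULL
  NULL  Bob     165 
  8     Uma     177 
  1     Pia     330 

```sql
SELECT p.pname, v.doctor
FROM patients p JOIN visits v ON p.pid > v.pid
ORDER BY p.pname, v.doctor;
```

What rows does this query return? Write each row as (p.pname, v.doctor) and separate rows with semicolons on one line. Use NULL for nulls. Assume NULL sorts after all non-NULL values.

(Eve, Pia); (Xin, Pia); (NULL, Pia)

INNER JOIN keeps only pairs where the ON condition holds.
Matching on p.pid > v.pid. A NULL in a compared column never satisfies the condition.
- p row (pid=3): matches 1 v row(s) → 1 output row(s).
- p row (pid=6): matches 1 v row(s) → 1 output row(s).
- p row (pid=1): no match → dropped.
- p row (pid=NULL): no match → dropped.
- p row (pid=1): no match → dropped.
- p row (pid=3): matches 1 v row(s) → 1 output row(s).
After projecting and ordering:
p.pname | v.doctor
Eve | Pia
Xin | Pia
NULL | Pia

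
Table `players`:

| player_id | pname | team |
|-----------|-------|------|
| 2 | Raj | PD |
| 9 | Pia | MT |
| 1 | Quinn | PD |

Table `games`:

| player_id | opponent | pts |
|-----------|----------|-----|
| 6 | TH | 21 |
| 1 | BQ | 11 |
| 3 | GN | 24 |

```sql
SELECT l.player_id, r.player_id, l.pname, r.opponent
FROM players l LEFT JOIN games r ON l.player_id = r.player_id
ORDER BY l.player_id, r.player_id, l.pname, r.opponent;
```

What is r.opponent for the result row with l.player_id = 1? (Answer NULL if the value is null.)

BQ

LEFT JOIN keeps every row from `players`; unmatched rows get NULL for `games`'s columns.
Matching on l.player_id = r.player_id.
Matched pairs: 1; unmatched l rows kept: 2.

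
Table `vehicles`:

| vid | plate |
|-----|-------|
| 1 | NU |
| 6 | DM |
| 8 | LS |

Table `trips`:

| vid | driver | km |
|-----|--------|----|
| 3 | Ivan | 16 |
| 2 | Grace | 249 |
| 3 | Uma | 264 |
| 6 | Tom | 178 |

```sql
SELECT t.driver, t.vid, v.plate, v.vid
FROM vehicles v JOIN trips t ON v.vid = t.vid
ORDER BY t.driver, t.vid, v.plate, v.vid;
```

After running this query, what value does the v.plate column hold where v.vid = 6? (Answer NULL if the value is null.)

INNER JOIN keeps only pairs where the ON condition holds.
Matching on v.vid = t.vid.
Matched pairs: 1.

DM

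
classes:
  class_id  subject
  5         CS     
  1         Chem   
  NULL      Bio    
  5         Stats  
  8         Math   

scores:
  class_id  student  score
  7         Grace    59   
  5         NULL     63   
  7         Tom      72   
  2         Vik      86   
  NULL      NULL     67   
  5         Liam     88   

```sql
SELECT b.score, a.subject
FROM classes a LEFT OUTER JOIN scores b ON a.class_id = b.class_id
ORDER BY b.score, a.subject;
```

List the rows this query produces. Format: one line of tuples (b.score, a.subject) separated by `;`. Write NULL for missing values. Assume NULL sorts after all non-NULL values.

LEFT JOIN keeps every row from `classes`; unmatched rows get NULL for `scores`'s columns.
Matching on a.class_id = b.class_id. A NULL in a compared column never satisfies the condition.
- a row (class_id=5): matches 2 b row(s) → 2 output row(s).
- a row (class_id=1): no match → kept, b columns NULL.
- a row (class_id=NULL): no match → kept, b columns NULL.
- a row (class_id=5): matches 2 b row(s) → 2 output row(s).
- a row (class_id=8): no match → kept, b columns NULL.
After projecting and ordering:
b.score | a.subject
63 | CS
63 | Stats
88 | CS
88 | Stats
NULL | Bio
NULL | Chem
NULL | Math

(63, CS); (63, Stats); (88, CS); (88, Stats); (NULL, Bio); (NULL, Chem); (NULL, Math)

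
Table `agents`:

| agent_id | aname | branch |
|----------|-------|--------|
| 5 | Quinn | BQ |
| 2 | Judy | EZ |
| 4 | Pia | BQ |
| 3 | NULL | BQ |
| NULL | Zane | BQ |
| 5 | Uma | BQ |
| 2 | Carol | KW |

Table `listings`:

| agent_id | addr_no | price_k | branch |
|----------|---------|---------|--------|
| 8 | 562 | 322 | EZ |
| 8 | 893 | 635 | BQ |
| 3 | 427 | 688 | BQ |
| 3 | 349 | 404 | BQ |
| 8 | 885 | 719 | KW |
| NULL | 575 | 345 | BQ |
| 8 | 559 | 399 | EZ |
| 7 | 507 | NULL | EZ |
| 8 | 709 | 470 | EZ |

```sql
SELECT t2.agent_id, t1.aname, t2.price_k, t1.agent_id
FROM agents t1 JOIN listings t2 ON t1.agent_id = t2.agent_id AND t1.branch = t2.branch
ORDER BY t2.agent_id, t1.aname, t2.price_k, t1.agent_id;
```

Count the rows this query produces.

2

INNER JOIN keeps only pairs where the ON condition holds.
Matching on t1.agent_id = t2.agent_id AND t1.branch = t2.branch. A NULL in a compared column never satisfies the condition.
- t1 row (agent_id=5, branch=BQ): no match → dropped.
- t1 row (agent_id=2, branch=EZ): no match → dropped.
- t1 row (agent_id=4, branch=BQ): no match → dropped.
- t1 row (agent_id=3, branch=BQ): matches 2 t2 row(s) → 2 output row(s).
- t1 row (agent_id=NULL, branch=BQ): no match → dropped.
- t1 row (agent_id=5, branch=BQ): no match → dropped.
- t1 row (agent_id=2, branch=KW): no match → dropped.
Total: 2 rows.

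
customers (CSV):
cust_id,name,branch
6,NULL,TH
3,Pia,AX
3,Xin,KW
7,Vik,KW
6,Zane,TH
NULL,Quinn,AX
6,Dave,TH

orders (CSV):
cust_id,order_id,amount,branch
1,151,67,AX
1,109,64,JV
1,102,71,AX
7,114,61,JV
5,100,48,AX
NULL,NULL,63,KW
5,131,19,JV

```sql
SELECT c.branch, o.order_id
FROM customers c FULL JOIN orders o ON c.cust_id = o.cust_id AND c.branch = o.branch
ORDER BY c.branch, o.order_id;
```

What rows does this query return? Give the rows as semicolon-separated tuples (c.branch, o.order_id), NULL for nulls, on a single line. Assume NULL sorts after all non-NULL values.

FULL OUTER JOIN keeps every row from both sides; unmatched rows get NULL for the other side's columns.
Matching on c.cust_id = o.cust_id AND c.branch = o.branch. A NULL in a compared column never satisfies the condition.
- c (cust_id=6, branch=TH) has no partner → padded with NULL.
- c (cust_id=3, branch=AX) has no partner → padded with NULL.
- c (cust_id=3, branch=KW) has no partner → padded with NULL.
- c (cust_id=7, branch=KW) has no partner → padded with NULL.
- c (cust_id=6, branch=TH) has no partner → padded with NULL.
- c (cust_id=NULL, branch=AX) has no partner → padded with NULL.
- c (cust_id=6, branch=TH) has no partner → padded with NULL.
- plus 7 unmatched o row(s), each kept with NULL c columns.

(AX, NULL); (AX, NULL); (KW, NULL); (KW, NULL); (TH, NULL); (TH, NULL); (TH, NULL); (NULL, 100); (NULL, 102); (NULL, 109); (NULL, 114); (NULL, 131); (NULL, 151); (NULL, NULL)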